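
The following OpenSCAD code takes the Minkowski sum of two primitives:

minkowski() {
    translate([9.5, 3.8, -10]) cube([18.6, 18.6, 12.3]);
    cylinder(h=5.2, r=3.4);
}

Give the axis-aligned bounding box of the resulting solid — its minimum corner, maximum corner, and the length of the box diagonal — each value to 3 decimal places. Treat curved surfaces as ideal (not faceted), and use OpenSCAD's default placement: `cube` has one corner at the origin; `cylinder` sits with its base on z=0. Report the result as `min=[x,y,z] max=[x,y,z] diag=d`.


A = translate([9.5, 3.8, -10]) cube([18.6, 18.6, 12.3]) → bbox [9.5,3.8,-10] .. [28.1,22.4,2.3]
B = cylinder(h=5.2, r=3.4) → bbox [-3.4,-3.4,0] .. [3.4,3.4,5.2]
lo = A.lo+B.lo = [9.5-3.4, 3.8-3.4, -10+0] = [6.100,0.400,-10.000]
hi = A.hi+B.hi = [28.1+3.4, 22.4+3.4, 2.3+5.2] = [31.500,25.800,7.500]
diag = √(25.4²+25.4²+17.5²) = √1596.57 = 39.957

min=[6.100,0.400,-10.000] max=[31.500,25.800,7.500] diag=39.957


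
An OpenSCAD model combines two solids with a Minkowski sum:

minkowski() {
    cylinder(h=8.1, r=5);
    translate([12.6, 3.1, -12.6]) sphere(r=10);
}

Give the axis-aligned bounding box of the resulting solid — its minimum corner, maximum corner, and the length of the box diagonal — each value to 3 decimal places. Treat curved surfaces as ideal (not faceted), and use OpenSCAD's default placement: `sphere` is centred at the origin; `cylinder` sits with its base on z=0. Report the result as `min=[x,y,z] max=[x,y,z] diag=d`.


A = translate([12.6, 3.1, -12.6]) sphere(r=10) → bbox [2.6,-6.9,-22.6] .. [22.6,13.1,-2.6]
B = cylinder(h=8.1, r=5) → bbox [-5,-5,0] .. [5,5,8.1]
lo = A.lo+B.lo = [2.6-5, -6.9-5, -22.6+0] = [-2.400,-11.900,-22.600]
hi = A.hi+B.hi = [22.6+5, 13.1+5, -2.6+8.1] = [27.600,18.100,5.500]
diag = √(30²+30²+28.1²) = √2589.61 = 50.888

min=[-2.400,-11.900,-22.600] max=[27.600,18.100,5.500] diag=50.888


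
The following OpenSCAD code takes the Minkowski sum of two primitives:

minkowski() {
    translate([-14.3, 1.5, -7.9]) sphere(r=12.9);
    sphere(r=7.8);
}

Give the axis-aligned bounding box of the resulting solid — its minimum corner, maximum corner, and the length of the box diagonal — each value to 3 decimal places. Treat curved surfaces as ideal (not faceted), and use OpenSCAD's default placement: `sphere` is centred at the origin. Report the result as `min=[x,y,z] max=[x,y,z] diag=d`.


A = translate([-14.3, 1.5, -7.9]) sphere(r=12.9) → bbox [-27.2,-11.4,-20.8] .. [-1.4,14.4,5]
B = sphere(r=7.8) → bbox [-7.8,-7.8,-7.8] .. [7.8,7.8,7.8]
lo = A.lo+B.lo = [-27.2-7.8, -11.4-7.8, -20.8-7.8] = [-35.000,-19.200,-28.600]
hi = A.hi+B.hi = [-1.4+7.8, 14.4+7.8, 5+7.8] = [6.400,22.200,12.800]
diag = √(41.4²+41.4²+41.4²) = √5141.88 = 71.707

min=[-35.000,-19.200,-28.600] max=[6.400,22.200,12.800] diag=71.707


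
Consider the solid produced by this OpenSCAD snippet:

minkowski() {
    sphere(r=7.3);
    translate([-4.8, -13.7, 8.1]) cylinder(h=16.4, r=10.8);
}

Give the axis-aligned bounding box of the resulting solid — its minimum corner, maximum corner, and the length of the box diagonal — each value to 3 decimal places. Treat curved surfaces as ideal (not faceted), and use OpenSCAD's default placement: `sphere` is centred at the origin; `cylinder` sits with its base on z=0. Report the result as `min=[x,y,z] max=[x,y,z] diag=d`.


A = translate([-4.8, -13.7, 8.1]) cylinder(h=16.4, r=10.8) → bbox [-15.6,-24.5,8.1] .. [6,-2.9,24.5]
B = sphere(r=7.3) → bbox [-7.3,-7.3,-7.3] .. [7.3,7.3,7.3]
lo = A.lo+B.lo = [-15.6-7.3, -24.5-7.3, 8.1-7.3] = [-22.900,-31.800,0.800]
hi = A.hi+B.hi = [6+7.3, -2.9+7.3, 24.5+7.3] = [13.300,4.400,31.800]
diag = √(36.2²+36.2²+31²) = √3581.88 = 59.849

min=[-22.900,-31.800,0.800] max=[13.300,4.400,31.800] diag=59.849


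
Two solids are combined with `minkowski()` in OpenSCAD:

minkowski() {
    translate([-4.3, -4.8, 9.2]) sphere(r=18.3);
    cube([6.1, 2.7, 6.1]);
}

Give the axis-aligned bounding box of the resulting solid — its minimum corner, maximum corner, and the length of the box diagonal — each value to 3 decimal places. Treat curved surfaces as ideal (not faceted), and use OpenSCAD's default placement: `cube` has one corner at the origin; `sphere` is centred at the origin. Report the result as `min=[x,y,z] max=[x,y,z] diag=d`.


A = translate([-4.3, -4.8, 9.2]) sphere(r=18.3) → bbox [-22.6,-23.1,-9.1] .. [14,13.5,27.5]
B = cube([6.1, 2.7, 6.1]) → bbox [0,0,0] .. [6.1,2.7,6.1]
lo = A.lo+B.lo = [-22.6+0, -23.1+0, -9.1+0] = [-22.600,-23.100,-9.100]
hi = A.hi+B.hi = [14+6.1, 13.5+2.7, 27.5+6.1] = [20.100,16.200,33.600]
diag = √(42.7²+39.3²+42.7²) = √5191.07 = 72.049

min=[-22.600,-23.100,-9.100] max=[20.100,16.200,33.600] diag=72.049


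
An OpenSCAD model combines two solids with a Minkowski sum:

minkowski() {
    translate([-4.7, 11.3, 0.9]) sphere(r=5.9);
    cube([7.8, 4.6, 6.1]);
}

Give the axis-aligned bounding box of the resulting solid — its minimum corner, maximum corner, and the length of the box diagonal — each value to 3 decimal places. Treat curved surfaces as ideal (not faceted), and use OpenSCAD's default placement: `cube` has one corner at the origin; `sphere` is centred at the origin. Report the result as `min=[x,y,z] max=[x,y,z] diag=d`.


min=[-10.600,5.400,-5.000] max=[9.000,21.800,12.900] diag=31.201

A = translate([-4.7, 11.3, 0.9]) sphere(r=5.9) → bbox [-10.6,5.4,-5] .. [1.2,17.2,6.8]
B = cube([7.8, 4.6, 6.1]) → bbox [0,0,0] .. [7.8,4.6,6.1]
lo = A.lo+B.lo = [-10.6+0, 5.4+0, -5+0] = [-10.600,5.400,-5.000]
hi = A.hi+B.hi = [1.2+7.8, 17.2+4.6, 6.8+6.1] = [9.000,21.800,12.900]
diag = √(19.6²+16.4²+17.9²) = √973.53 = 31.201


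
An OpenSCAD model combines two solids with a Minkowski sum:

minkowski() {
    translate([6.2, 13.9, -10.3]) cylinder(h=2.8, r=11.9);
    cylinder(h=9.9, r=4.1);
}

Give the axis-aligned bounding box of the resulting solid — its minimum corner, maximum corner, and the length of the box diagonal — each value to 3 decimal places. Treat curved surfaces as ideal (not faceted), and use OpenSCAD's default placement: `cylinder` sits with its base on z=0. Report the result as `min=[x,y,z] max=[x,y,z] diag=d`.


min=[-9.800,-2.100,-10.300] max=[22.200,29.900,2.400] diag=47.003

A = translate([6.2, 13.9, -10.3]) cylinder(h=2.8, r=11.9) → bbox [-5.7,2,-10.3] .. [18.1,25.8,-7.5]
B = cylinder(h=9.9, r=4.1) → bbox [-4.1,-4.1,0] .. [4.1,4.1,9.9]
lo = A.lo+B.lo = [-5.7-4.1, 2-4.1, -10.3+0] = [-9.800,-2.100,-10.300]
hi = A.hi+B.hi = [18.1+4.1, 25.8+4.1, -7.5+9.9] = [22.200,29.900,2.400]
diag = √(32²+32²+12.7²) = √2209.29 = 47.003


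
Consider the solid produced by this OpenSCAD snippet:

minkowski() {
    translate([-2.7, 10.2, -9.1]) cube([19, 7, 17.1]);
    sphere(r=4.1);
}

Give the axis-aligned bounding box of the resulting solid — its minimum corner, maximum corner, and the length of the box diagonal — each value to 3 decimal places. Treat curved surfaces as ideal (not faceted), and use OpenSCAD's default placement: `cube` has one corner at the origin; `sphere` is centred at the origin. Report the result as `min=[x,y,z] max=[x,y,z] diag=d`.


min=[-6.800,6.100,-13.200] max=[20.400,21.300,12.100] diag=40.137

A = translate([-2.7, 10.2, -9.1]) cube([19, 7, 17.1]) → bbox [-2.7,10.2,-9.1] .. [16.3,17.2,8]
B = sphere(r=4.1) → bbox [-4.1,-4.1,-4.1] .. [4.1,4.1,4.1]
lo = A.lo+B.lo = [-2.7-4.1, 10.2-4.1, -9.1-4.1] = [-6.800,6.100,-13.200]
hi = A.hi+B.hi = [16.3+4.1, 17.2+4.1, 8+4.1] = [20.400,21.300,12.100]
diag = √(27.2²+15.2²+25.3²) = √1610.97 = 40.137


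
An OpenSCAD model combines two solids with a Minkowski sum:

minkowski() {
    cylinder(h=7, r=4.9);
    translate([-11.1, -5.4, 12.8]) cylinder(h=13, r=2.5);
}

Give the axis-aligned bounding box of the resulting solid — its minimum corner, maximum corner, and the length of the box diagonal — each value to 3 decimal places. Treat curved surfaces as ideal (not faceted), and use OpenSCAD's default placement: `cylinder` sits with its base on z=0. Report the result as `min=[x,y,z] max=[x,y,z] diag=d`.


min=[-18.500,-12.800,12.800] max=[-3.700,2.000,32.800] diag=28.950

A = translate([-11.1, -5.4, 12.8]) cylinder(h=13, r=2.5) → bbox [-13.6,-7.9,12.8] .. [-8.6,-2.9,25.8]
B = cylinder(h=7, r=4.9) → bbox [-4.9,-4.9,0] .. [4.9,4.9,7]
lo = A.lo+B.lo = [-13.6-4.9, -7.9-4.9, 12.8+0] = [-18.500,-12.800,12.800]
hi = A.hi+B.hi = [-8.6+4.9, -2.9+4.9, 25.8+7] = [-3.700,2.000,32.800]
diag = √(14.8²+14.8²+20²) = √838.08 = 28.950


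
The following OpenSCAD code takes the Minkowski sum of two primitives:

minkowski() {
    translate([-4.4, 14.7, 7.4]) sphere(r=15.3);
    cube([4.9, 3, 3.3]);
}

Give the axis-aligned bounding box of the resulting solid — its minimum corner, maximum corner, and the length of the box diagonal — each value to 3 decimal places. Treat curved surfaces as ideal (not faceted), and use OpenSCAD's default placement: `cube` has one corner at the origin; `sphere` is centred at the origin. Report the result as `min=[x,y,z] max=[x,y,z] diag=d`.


min=[-19.700,-0.600,-7.900] max=[15.800,33.000,26.000] diag=59.485

A = translate([-4.4, 14.7, 7.4]) sphere(r=15.3) → bbox [-19.7,-0.6,-7.9] .. [10.9,30,22.7]
B = cube([4.9, 3, 3.3]) → bbox [0,0,0] .. [4.9,3,3.3]
lo = A.lo+B.lo = [-19.7+0, -0.6+0, -7.9+0] = [-19.700,-0.600,-7.900]
hi = A.hi+B.hi = [10.9+4.9, 30+3, 22.7+3.3] = [15.800,33.000,26.000]
diag = √(35.5²+33.6²+33.9²) = √3538.42 = 59.485


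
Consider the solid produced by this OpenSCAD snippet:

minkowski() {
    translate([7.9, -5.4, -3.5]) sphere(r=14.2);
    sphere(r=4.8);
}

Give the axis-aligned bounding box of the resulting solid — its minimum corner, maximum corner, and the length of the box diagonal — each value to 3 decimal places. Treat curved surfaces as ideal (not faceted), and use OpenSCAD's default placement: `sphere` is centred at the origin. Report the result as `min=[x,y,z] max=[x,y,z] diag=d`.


min=[-11.100,-24.400,-22.500] max=[26.900,13.600,15.500] diag=65.818

A = translate([7.9, -5.4, -3.5]) sphere(r=14.2) → bbox [-6.3,-19.6,-17.7] .. [22.1,8.8,10.7]
B = sphere(r=4.8) → bbox [-4.8,-4.8,-4.8] .. [4.8,4.8,4.8]
lo = A.lo+B.lo = [-6.3-4.8, -19.6-4.8, -17.7-4.8] = [-11.100,-24.400,-22.500]
hi = A.hi+B.hi = [22.1+4.8, 8.8+4.8, 10.7+4.8] = [26.900,13.600,15.500]
diag = √(38²+38²+38²) = √4332 = 65.818


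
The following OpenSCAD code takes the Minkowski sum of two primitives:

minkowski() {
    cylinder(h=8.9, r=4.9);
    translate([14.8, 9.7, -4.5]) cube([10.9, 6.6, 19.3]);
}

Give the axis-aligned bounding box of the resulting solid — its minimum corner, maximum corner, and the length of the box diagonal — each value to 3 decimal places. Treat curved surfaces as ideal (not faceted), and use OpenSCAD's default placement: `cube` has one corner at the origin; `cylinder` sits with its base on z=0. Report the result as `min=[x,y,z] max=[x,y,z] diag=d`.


min=[9.900,4.800,-4.500] max=[30.600,21.200,23.700] diag=38.635

A = translate([14.8, 9.7, -4.5]) cube([10.9, 6.6, 19.3]) → bbox [14.8,9.7,-4.5] .. [25.7,16.3,14.8]
B = cylinder(h=8.9, r=4.9) → bbox [-4.9,-4.9,0] .. [4.9,4.9,8.9]
lo = A.lo+B.lo = [14.8-4.9, 9.7-4.9, -4.5+0] = [9.900,4.800,-4.500]
hi = A.hi+B.hi = [25.7+4.9, 16.3+4.9, 14.8+8.9] = [30.600,21.200,23.700]
diag = √(20.7²+16.4²+28.2²) = √1492.69 = 38.635


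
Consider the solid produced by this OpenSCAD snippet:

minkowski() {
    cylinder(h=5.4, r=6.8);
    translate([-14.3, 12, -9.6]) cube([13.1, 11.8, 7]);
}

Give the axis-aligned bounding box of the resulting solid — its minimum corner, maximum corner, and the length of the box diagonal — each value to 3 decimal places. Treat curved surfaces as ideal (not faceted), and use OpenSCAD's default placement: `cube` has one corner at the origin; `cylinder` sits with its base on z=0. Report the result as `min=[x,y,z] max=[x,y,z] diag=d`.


min=[-21.100,5.200,-9.600] max=[5.600,30.600,2.800] diag=38.882

A = translate([-14.3, 12, -9.6]) cube([13.1, 11.8, 7]) → bbox [-14.3,12,-9.6] .. [-1.2,23.8,-2.6]
B = cylinder(h=5.4, r=6.8) → bbox [-6.8,-6.8,0] .. [6.8,6.8,5.4]
lo = A.lo+B.lo = [-14.3-6.8, 12-6.8, -9.6+0] = [-21.100,5.200,-9.600]
hi = A.hi+B.hi = [-1.2+6.8, 23.8+6.8, -2.6+5.4] = [5.600,30.600,2.800]
diag = √(26.7²+25.4²+12.4²) = √1511.81 = 38.882


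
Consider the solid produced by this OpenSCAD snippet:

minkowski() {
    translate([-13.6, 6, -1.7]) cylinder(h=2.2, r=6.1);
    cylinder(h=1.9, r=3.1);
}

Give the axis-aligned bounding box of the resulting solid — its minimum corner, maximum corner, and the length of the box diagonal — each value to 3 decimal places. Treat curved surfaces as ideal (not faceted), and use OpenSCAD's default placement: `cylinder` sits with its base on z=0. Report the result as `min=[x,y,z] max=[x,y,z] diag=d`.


min=[-22.800,-3.200,-1.700] max=[-4.400,15.200,2.400] diag=26.343

A = translate([-13.6, 6, -1.7]) cylinder(h=2.2, r=6.1) → bbox [-19.7,-0.1,-1.7] .. [-7.5,12.1,0.5]
B = cylinder(h=1.9, r=3.1) → bbox [-3.1,-3.1,0] .. [3.1,3.1,1.9]
lo = A.lo+B.lo = [-19.7-3.1, -0.1-3.1, -1.7+0] = [-22.800,-3.200,-1.700]
hi = A.hi+B.hi = [-7.5+3.1, 12.1+3.1, 0.5+1.9] = [-4.400,15.200,2.400]
diag = √(18.4²+18.4²+4.1²) = √693.93 = 26.343


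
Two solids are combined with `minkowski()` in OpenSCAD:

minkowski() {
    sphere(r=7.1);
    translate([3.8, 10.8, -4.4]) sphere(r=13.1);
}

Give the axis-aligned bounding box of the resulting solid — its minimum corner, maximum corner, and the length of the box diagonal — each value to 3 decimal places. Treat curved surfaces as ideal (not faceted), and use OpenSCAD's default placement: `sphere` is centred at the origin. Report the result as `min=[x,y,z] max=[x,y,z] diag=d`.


A = translate([3.8, 10.8, -4.4]) sphere(r=13.1) → bbox [-9.3,-2.3,-17.5] .. [16.9,23.9,8.7]
B = sphere(r=7.1) → bbox [-7.1,-7.1,-7.1] .. [7.1,7.1,7.1]
lo = A.lo+B.lo = [-9.3-7.1, -2.3-7.1, -17.5-7.1] = [-16.400,-9.400,-24.600]
hi = A.hi+B.hi = [16.9+7.1, 23.9+7.1, 8.7+7.1] = [24.000,31.000,15.800]
diag = √(40.4²+40.4²+40.4²) = √4896.48 = 69.975

min=[-16.400,-9.400,-24.600] max=[24.000,31.000,15.800] diag=69.975


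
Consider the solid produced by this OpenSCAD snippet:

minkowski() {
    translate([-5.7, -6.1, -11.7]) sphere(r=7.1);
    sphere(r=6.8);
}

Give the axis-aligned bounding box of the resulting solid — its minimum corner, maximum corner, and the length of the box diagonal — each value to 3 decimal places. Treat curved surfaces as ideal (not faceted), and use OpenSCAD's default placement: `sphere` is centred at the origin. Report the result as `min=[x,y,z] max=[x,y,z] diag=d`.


A = translate([-5.7, -6.1, -11.7]) sphere(r=7.1) → bbox [-12.8,-13.2,-18.8] .. [1.4,1,-4.6]
B = sphere(r=6.8) → bbox [-6.8,-6.8,-6.8] .. [6.8,6.8,6.8]
lo = A.lo+B.lo = [-12.8-6.8, -13.2-6.8, -18.8-6.8] = [-19.600,-20.000,-25.600]
hi = A.hi+B.hi = [1.4+6.8, 1+6.8, -4.6+6.8] = [8.200,7.800,2.200]
diag = √(27.8²+27.8²+27.8²) = √2318.52 = 48.151

min=[-19.600,-20.000,-25.600] max=[8.200,7.800,2.200] diag=48.151


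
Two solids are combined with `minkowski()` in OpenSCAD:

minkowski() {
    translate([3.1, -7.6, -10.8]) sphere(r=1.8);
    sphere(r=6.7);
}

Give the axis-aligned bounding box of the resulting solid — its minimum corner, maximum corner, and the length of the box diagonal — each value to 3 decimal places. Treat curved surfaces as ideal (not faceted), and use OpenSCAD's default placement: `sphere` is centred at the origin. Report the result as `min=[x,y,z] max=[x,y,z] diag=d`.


A = translate([3.1, -7.6, -10.8]) sphere(r=1.8) → bbox [1.3,-9.4,-12.6] .. [4.9,-5.8,-9]
B = sphere(r=6.7) → bbox [-6.7,-6.7,-6.7] .. [6.7,6.7,6.7]
lo = A.lo+B.lo = [1.3-6.7, -9.4-6.7, -12.6-6.7] = [-5.400,-16.100,-19.300]
hi = A.hi+B.hi = [4.9+6.7, -5.8+6.7, -9+6.7] = [11.600,0.900,-2.300]
diag = √(17²+17²+17²) = √867 = 29.445

min=[-5.400,-16.100,-19.300] max=[11.600,0.900,-2.300] diag=29.445


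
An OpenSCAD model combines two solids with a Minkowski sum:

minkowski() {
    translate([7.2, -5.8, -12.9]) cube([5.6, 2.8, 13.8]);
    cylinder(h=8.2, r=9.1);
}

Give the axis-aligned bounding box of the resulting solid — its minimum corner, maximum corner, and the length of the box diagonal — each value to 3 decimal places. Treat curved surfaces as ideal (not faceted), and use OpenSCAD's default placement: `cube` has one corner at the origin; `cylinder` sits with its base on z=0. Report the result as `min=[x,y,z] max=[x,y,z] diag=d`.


A = translate([7.2, -5.8, -12.9]) cube([5.6, 2.8, 13.8]) → bbox [7.2,-5.8,-12.9] .. [12.8,-3,0.9]
B = cylinder(h=8.2, r=9.1) → bbox [-9.1,-9.1,0] .. [9.1,9.1,8.2]
lo = A.lo+B.lo = [7.2-9.1, -5.8-9.1, -12.9+0] = [-1.900,-14.900,-12.900]
hi = A.hi+B.hi = [12.8+9.1, -3+9.1, 0.9+8.2] = [21.900,6.100,9.100]
diag = √(23.8²+21²+22²) = √1491.44 = 38.619

min=[-1.900,-14.900,-12.900] max=[21.900,6.100,9.100] diag=38.619


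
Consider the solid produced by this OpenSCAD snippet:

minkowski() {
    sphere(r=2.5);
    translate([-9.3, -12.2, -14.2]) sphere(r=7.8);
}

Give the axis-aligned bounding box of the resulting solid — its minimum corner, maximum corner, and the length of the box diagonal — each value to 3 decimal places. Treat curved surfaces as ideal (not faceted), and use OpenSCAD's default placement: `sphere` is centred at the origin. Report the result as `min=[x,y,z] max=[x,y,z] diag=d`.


A = translate([-9.3, -12.2, -14.2]) sphere(r=7.8) → bbox [-17.1,-20,-22] .. [-1.5,-4.4,-6.4]
B = sphere(r=2.5) → bbox [-2.5,-2.5,-2.5] .. [2.5,2.5,2.5]
lo = A.lo+B.lo = [-17.1-2.5, -20-2.5, -22-2.5] = [-19.600,-22.500,-24.500]
hi = A.hi+B.hi = [-1.5+2.5, -4.4+2.5, -6.4+2.5] = [1.000,-1.900,-3.900]
diag = √(20.6²+20.6²+20.6²) = √1273.08 = 35.680

min=[-19.600,-22.500,-24.500] max=[1.000,-1.900,-3.900] diag=35.680


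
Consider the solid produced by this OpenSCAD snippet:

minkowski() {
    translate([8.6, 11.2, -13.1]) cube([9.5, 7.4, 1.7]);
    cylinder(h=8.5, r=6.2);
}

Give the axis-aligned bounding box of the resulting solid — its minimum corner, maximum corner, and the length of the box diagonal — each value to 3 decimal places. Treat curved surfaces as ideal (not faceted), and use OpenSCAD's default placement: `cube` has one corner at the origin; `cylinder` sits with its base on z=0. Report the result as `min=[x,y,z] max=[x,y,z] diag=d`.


A = translate([8.6, 11.2, -13.1]) cube([9.5, 7.4, 1.7]) → bbox [8.6,11.2,-13.1] .. [18.1,18.6,-11.4]
B = cylinder(h=8.5, r=6.2) → bbox [-6.2,-6.2,0] .. [6.2,6.2,8.5]
lo = A.lo+B.lo = [8.6-6.2, 11.2-6.2, -13.1+0] = [2.400,5.000,-13.100]
hi = A.hi+B.hi = [18.1+6.2, 18.6+6.2, -11.4+8.5] = [24.300,24.800,-2.900]
diag = √(21.9²+19.8²+10.2²) = √975.69 = 31.236

min=[2.400,5.000,-13.100] max=[24.300,24.800,-2.900] diag=31.236


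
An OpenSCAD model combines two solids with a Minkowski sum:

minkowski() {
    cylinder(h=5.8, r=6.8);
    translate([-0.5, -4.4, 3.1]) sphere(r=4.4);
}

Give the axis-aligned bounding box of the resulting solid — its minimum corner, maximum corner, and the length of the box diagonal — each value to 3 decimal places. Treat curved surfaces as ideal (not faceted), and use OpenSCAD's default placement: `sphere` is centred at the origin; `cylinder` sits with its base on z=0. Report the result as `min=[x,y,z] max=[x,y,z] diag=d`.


A = translate([-0.5, -4.4, 3.1]) sphere(r=4.4) → bbox [-4.9,-8.8,-1.3] .. [3.9,0,7.5]
B = cylinder(h=5.8, r=6.8) → bbox [-6.8,-6.8,0] .. [6.8,6.8,5.8]
lo = A.lo+B.lo = [-4.9-6.8, -8.8-6.8, -1.3+0] = [-11.700,-15.600,-1.300]
hi = A.hi+B.hi = [3.9+6.8, 0+6.8, 7.5+5.8] = [10.700,6.800,13.300]
diag = √(22.4²+22.4²+14.6²) = √1216.68 = 34.881

min=[-11.700,-15.600,-1.300] max=[10.700,6.800,13.300] diag=34.881


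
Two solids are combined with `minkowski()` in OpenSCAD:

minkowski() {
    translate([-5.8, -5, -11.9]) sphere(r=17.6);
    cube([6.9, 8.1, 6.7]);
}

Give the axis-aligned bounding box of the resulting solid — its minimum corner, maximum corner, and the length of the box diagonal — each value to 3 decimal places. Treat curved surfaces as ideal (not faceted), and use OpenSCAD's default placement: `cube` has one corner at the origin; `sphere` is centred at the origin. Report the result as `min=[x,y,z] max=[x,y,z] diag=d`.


A = translate([-5.8, -5, -11.9]) sphere(r=17.6) → bbox [-23.4,-22.6,-29.5] .. [11.8,12.6,5.7]
B = cube([6.9, 8.1, 6.7]) → bbox [0,0,0] .. [6.9,8.1,6.7]
lo = A.lo+B.lo = [-23.4+0, -22.6+0, -29.5+0] = [-23.400,-22.600,-29.500]
hi = A.hi+B.hi = [11.8+6.9, 12.6+8.1, 5.7+6.7] = [18.700,20.700,12.400]
diag = √(42.1²+43.3²+41.9²) = √5402.91 = 73.504

min=[-23.400,-22.600,-29.500] max=[18.700,20.700,12.400] diag=73.504


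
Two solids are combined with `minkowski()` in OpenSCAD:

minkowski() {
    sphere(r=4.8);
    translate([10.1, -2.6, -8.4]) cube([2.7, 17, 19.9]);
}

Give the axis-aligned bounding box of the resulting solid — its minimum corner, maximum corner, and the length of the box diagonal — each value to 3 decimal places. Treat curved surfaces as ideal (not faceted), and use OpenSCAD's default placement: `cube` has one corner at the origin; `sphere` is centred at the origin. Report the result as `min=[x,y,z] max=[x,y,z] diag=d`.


min=[5.300,-7.400,-13.200] max=[17.600,19.200,16.300] diag=41.582

A = translate([10.1, -2.6, -8.4]) cube([2.7, 17, 19.9]) → bbox [10.1,-2.6,-8.4] .. [12.8,14.4,11.5]
B = sphere(r=4.8) → bbox [-4.8,-4.8,-4.8] .. [4.8,4.8,4.8]
lo = A.lo+B.lo = [10.1-4.8, -2.6-4.8, -8.4-4.8] = [5.300,-7.400,-13.200]
hi = A.hi+B.hi = [12.8+4.8, 14.4+4.8, 11.5+4.8] = [17.600,19.200,16.300]
diag = √(12.3²+26.6²+29.5²) = √1729.1 = 41.582


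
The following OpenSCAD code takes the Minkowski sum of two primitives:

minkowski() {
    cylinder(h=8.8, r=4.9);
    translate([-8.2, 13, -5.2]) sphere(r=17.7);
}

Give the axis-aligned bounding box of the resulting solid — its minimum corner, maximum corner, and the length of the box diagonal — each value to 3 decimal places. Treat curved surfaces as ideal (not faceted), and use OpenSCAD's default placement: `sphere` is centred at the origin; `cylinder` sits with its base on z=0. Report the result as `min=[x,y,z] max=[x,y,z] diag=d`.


min=[-30.800,-9.600,-22.900] max=[14.400,35.600,21.300] diag=77.716

A = translate([-8.2, 13, -5.2]) sphere(r=17.7) → bbox [-25.9,-4.7,-22.9] .. [9.5,30.7,12.5]
B = cylinder(h=8.8, r=4.9) → bbox [-4.9,-4.9,0] .. [4.9,4.9,8.8]
lo = A.lo+B.lo = [-25.9-4.9, -4.7-4.9, -22.9+0] = [-30.800,-9.600,-22.900]
hi = A.hi+B.hi = [9.5+4.9, 30.7+4.9, 12.5+8.8] = [14.400,35.600,21.300]
diag = √(45.2²+45.2²+44.2²) = √6039.72 = 77.716


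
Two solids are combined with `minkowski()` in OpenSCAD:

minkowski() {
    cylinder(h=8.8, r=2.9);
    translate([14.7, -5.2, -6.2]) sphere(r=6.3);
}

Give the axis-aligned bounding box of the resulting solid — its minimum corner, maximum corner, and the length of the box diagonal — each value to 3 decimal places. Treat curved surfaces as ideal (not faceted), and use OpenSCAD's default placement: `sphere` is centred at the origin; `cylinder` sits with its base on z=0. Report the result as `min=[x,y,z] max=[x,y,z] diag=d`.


min=[5.500,-14.400,-12.500] max=[23.900,4.000,8.900] diag=33.691

A = translate([14.7, -5.2, -6.2]) sphere(r=6.3) → bbox [8.4,-11.5,-12.5] .. [21,1.1,0.1]
B = cylinder(h=8.8, r=2.9) → bbox [-2.9,-2.9,0] .. [2.9,2.9,8.8]
lo = A.lo+B.lo = [8.4-2.9, -11.5-2.9, -12.5+0] = [5.500,-14.400,-12.500]
hi = A.hi+B.hi = [21+2.9, 1.1+2.9, 0.1+8.8] = [23.900,4.000,8.900]
diag = √(18.4²+18.4²+21.4²) = √1135.08 = 33.691


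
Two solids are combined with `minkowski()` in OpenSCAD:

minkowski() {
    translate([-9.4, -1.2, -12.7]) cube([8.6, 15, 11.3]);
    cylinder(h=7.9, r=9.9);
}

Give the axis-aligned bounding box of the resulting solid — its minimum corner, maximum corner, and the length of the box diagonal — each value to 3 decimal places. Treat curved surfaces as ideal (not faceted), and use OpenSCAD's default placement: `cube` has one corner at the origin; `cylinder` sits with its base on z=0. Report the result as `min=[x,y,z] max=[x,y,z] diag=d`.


A = translate([-9.4, -1.2, -12.7]) cube([8.6, 15, 11.3]) → bbox [-9.4,-1.2,-12.7] .. [-0.8,13.8,-1.4]
B = cylinder(h=7.9, r=9.9) → bbox [-9.9,-9.9,0] .. [9.9,9.9,7.9]
lo = A.lo+B.lo = [-9.4-9.9, -1.2-9.9, -12.7+0] = [-19.300,-11.100,-12.700]
hi = A.hi+B.hi = [-0.8+9.9, 13.8+9.9, -1.4+7.9] = [9.100,23.700,6.500]
diag = √(28.4²+34.8²+19.2²) = √2386.24 = 48.849

min=[-19.300,-11.100,-12.700] max=[9.100,23.700,6.500] diag=48.849


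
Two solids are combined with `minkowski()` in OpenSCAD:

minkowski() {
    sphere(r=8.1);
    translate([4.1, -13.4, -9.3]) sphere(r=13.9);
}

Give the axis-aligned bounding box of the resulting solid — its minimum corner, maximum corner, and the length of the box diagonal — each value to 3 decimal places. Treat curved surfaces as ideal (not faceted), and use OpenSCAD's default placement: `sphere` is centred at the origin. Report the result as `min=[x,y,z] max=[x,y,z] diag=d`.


min=[-17.900,-35.400,-31.300] max=[26.100,8.600,12.700] diag=76.210

A = translate([4.1, -13.4, -9.3]) sphere(r=13.9) → bbox [-9.8,-27.3,-23.2] .. [18,0.5,4.6]
B = sphere(r=8.1) → bbox [-8.1,-8.1,-8.1] .. [8.1,8.1,8.1]
lo = A.lo+B.lo = [-9.8-8.1, -27.3-8.1, -23.2-8.1] = [-17.900,-35.400,-31.300]
hi = A.hi+B.hi = [18+8.1, 0.5+8.1, 4.6+8.1] = [26.100,8.600,12.700]
diag = √(44²+44²+44²) = √5808 = 76.210


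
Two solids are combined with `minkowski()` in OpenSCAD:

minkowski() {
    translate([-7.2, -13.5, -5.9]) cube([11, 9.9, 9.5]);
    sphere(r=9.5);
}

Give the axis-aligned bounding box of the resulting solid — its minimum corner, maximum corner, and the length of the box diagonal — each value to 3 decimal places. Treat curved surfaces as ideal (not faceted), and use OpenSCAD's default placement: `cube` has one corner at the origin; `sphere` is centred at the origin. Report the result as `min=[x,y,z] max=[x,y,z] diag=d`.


A = translate([-7.2, -13.5, -5.9]) cube([11, 9.9, 9.5]) → bbox [-7.2,-13.5,-5.9] .. [3.8,-3.6,3.6]
B = sphere(r=9.5) → bbox [-9.5,-9.5,-9.5] .. [9.5,9.5,9.5]
lo = A.lo+B.lo = [-7.2-9.5, -13.5-9.5, -5.9-9.5] = [-16.700,-23.000,-15.400]
hi = A.hi+B.hi = [3.8+9.5, -3.6+9.5, 3.6+9.5] = [13.300,5.900,13.100]
diag = √(30²+28.9²+28.5²) = √2547.46 = 50.472

min=[-16.700,-23.000,-15.400] max=[13.300,5.900,13.100] diag=50.472


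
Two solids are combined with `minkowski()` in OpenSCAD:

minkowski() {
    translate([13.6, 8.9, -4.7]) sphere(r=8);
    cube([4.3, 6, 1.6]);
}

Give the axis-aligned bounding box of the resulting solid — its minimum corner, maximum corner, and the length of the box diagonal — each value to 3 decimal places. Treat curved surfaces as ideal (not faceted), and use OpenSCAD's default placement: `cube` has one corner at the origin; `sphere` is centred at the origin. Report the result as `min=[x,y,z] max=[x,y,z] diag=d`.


A = translate([13.6, 8.9, -4.7]) sphere(r=8) → bbox [5.6,0.9,-12.7] .. [21.6,16.9,3.3]
B = cube([4.3, 6, 1.6]) → bbox [0,0,0] .. [4.3,6,1.6]
lo = A.lo+B.lo = [5.6+0, 0.9+0, -12.7+0] = [5.600,0.900,-12.700]
hi = A.hi+B.hi = [21.6+4.3, 16.9+6, 3.3+1.6] = [25.900,22.900,4.900]
diag = √(20.3²+22²+17.6²) = √1205.85 = 34.725

min=[5.600,0.900,-12.700] max=[25.900,22.900,4.900] diag=34.725


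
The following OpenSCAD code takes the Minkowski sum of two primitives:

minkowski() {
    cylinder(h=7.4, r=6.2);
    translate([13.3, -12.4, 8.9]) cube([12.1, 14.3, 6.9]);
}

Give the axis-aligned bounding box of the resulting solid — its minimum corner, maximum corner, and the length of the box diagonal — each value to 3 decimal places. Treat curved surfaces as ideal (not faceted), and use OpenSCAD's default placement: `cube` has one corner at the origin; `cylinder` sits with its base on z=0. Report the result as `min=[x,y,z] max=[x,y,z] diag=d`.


A = translate([13.3, -12.4, 8.9]) cube([12.1, 14.3, 6.9]) → bbox [13.3,-12.4,8.9] .. [25.4,1.9,15.8]
B = cylinder(h=7.4, r=6.2) → bbox [-6.2,-6.2,0] .. [6.2,6.2,7.4]
lo = A.lo+B.lo = [13.3-6.2, -12.4-6.2, 8.9+0] = [7.100,-18.600,8.900]
hi = A.hi+B.hi = [25.4+6.2, 1.9+6.2, 15.8+7.4] = [31.600,8.100,23.200]
diag = √(24.5²+26.7²+14.3²) = √1517.63 = 38.957

min=[7.100,-18.600,8.900] max=[31.600,8.100,23.200] diag=38.957


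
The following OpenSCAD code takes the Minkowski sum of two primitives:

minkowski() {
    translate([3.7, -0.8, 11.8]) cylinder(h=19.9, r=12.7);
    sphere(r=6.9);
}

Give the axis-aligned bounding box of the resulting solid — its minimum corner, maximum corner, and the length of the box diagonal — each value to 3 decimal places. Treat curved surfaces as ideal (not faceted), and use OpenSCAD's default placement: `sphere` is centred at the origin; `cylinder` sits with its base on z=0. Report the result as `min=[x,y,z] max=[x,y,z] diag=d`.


A = translate([3.7, -0.8, 11.8]) cylinder(h=19.9, r=12.7) → bbox [-9,-13.5,11.8] .. [16.4,11.9,31.7]
B = sphere(r=6.9) → bbox [-6.9,-6.9,-6.9] .. [6.9,6.9,6.9]
lo = A.lo+B.lo = [-9-6.9, -13.5-6.9, 11.8-6.9] = [-15.900,-20.400,4.900]
hi = A.hi+B.hi = [16.4+6.9, 11.9+6.9, 31.7+6.9] = [23.300,18.800,38.600]
diag = √(39.2²+39.2²+33.7²) = √4208.97 = 64.877

min=[-15.900,-20.400,4.900] max=[23.300,18.800,38.600] diag=64.877


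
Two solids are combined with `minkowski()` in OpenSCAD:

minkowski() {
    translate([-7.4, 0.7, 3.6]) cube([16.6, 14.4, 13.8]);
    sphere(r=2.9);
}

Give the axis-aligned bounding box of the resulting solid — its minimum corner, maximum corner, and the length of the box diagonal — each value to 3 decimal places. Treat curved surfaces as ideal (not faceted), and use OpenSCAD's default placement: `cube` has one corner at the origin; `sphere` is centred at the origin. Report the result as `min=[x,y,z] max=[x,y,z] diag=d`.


min=[-10.300,-2.200,0.700] max=[12.100,18.000,20.300] diag=35.972

A = translate([-7.4, 0.7, 3.6]) cube([16.6, 14.4, 13.8]) → bbox [-7.4,0.7,3.6] .. [9.2,15.1,17.4]
B = sphere(r=2.9) → bbox [-2.9,-2.9,-2.9] .. [2.9,2.9,2.9]
lo = A.lo+B.lo = [-7.4-2.9, 0.7-2.9, 3.6-2.9] = [-10.300,-2.200,0.700]
hi = A.hi+B.hi = [9.2+2.9, 15.1+2.9, 17.4+2.9] = [12.100,18.000,20.300]
diag = √(22.4²+20.2²+19.6²) = √1293.96 = 35.972


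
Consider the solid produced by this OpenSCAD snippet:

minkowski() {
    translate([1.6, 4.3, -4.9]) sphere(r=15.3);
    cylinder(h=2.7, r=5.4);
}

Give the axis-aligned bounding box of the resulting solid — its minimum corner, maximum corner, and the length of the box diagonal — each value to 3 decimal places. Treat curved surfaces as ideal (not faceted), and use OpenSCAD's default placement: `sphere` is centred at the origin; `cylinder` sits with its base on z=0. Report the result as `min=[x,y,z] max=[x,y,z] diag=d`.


min=[-19.100,-16.400,-20.200] max=[22.300,25.000,13.100] diag=67.356

A = translate([1.6, 4.3, -4.9]) sphere(r=15.3) → bbox [-13.7,-11,-20.2] .. [16.9,19.6,10.4]
B = cylinder(h=2.7, r=5.4) → bbox [-5.4,-5.4,0] .. [5.4,5.4,2.7]
lo = A.lo+B.lo = [-13.7-5.4, -11-5.4, -20.2+0] = [-19.100,-16.400,-20.200]
hi = A.hi+B.hi = [16.9+5.4, 19.6+5.4, 10.4+2.7] = [22.300,25.000,13.100]
diag = √(41.4²+41.4²+33.3²) = √4536.81 = 67.356


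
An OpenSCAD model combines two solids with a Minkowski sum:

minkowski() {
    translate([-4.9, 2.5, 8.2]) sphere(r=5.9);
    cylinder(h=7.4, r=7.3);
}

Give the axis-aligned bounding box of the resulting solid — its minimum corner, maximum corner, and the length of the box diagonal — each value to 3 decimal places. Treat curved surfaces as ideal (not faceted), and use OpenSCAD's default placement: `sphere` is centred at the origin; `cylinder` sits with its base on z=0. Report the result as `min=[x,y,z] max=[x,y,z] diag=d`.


A = translate([-4.9, 2.5, 8.2]) sphere(r=5.9) → bbox [-10.8,-3.4,2.3] .. [1,8.4,14.1]
B = cylinder(h=7.4, r=7.3) → bbox [-7.3,-7.3,0] .. [7.3,7.3,7.4]
lo = A.lo+B.lo = [-10.8-7.3, -3.4-7.3, 2.3+0] = [-18.100,-10.700,2.300]
hi = A.hi+B.hi = [1+7.3, 8.4+7.3, 14.1+7.4] = [8.300,15.700,21.500]
diag = √(26.4²+26.4²+19.2²) = √1762.56 = 41.983

min=[-18.100,-10.700,2.300] max=[8.300,15.700,21.500] diag=41.983


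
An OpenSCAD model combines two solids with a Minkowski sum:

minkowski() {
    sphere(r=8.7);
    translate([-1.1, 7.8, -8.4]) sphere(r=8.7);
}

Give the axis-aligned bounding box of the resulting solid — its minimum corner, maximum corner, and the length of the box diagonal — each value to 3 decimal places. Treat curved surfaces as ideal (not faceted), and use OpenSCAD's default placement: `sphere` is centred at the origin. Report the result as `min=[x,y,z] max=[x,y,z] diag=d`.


A = translate([-1.1, 7.8, -8.4]) sphere(r=8.7) → bbox [-9.8,-0.9,-17.1] .. [7.6,16.5,0.3]
B = sphere(r=8.7) → bbox [-8.7,-8.7,-8.7] .. [8.7,8.7,8.7]
lo = A.lo+B.lo = [-9.8-8.7, -0.9-8.7, -17.1-8.7] = [-18.500,-9.600,-25.800]
hi = A.hi+B.hi = [7.6+8.7, 16.5+8.7, 0.3+8.7] = [16.300,25.200,9.000]
diag = √(34.8²+34.8²+34.8²) = √3633.12 = 60.275

min=[-18.500,-9.600,-25.800] max=[16.300,25.200,9.000] diag=60.275


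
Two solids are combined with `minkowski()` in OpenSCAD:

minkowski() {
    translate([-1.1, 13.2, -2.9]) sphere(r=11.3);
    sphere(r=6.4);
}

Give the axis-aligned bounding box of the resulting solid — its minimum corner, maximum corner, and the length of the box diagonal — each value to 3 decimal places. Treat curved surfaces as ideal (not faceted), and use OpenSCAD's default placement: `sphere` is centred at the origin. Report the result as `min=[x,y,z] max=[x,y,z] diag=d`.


A = translate([-1.1, 13.2, -2.9]) sphere(r=11.3) → bbox [-12.4,1.9,-14.2] .. [10.2,24.5,8.4]
B = sphere(r=6.4) → bbox [-6.4,-6.4,-6.4] .. [6.4,6.4,6.4]
lo = A.lo+B.lo = [-12.4-6.4, 1.9-6.4, -14.2-6.4] = [-18.800,-4.500,-20.600]
hi = A.hi+B.hi = [10.2+6.4, 24.5+6.4, 8.4+6.4] = [16.600,30.900,14.800]
diag = √(35.4²+35.4²+35.4²) = √3759.48 = 61.315

min=[-18.800,-4.500,-20.600] max=[16.600,30.900,14.800] diag=61.315


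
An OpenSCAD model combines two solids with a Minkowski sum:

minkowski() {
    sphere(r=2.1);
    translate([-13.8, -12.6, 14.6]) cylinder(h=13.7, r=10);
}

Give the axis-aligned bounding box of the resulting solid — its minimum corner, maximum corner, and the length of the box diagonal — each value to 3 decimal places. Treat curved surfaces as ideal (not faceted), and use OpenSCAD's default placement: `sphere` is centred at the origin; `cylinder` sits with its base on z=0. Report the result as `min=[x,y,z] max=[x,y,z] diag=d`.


A = translate([-13.8, -12.6, 14.6]) cylinder(h=13.7, r=10) → bbox [-23.8,-22.6,14.6] .. [-3.8,-2.6,28.3]
B = sphere(r=2.1) → bbox [-2.1,-2.1,-2.1] .. [2.1,2.1,2.1]
lo = A.lo+B.lo = [-23.8-2.1, -22.6-2.1, 14.6-2.1] = [-25.900,-24.700,12.500]
hi = A.hi+B.hi = [-3.8+2.1, -2.6+2.1, 28.3+2.1] = [-1.700,-0.500,30.400]
diag = √(24.2²+24.2²+17.9²) = √1491.69 = 38.622

min=[-25.900,-24.700,12.500] max=[-1.700,-0.500,30.400] diag=38.622


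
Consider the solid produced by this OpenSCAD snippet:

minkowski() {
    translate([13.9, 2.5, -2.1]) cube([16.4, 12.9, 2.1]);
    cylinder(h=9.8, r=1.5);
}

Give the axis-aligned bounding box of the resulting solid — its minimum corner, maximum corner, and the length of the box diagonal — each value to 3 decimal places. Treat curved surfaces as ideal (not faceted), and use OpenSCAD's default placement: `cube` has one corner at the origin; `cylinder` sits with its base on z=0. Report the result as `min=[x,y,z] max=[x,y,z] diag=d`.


min=[12.400,1.000,-2.100] max=[31.800,16.900,9.800] diag=27.763

A = translate([13.9, 2.5, -2.1]) cube([16.4, 12.9, 2.1]) → bbox [13.9,2.5,-2.1] .. [30.3,15.4,0]
B = cylinder(h=9.8, r=1.5) → bbox [-1.5,-1.5,0] .. [1.5,1.5,9.8]
lo = A.lo+B.lo = [13.9-1.5, 2.5-1.5, -2.1+0] = [12.400,1.000,-2.100]
hi = A.hi+B.hi = [30.3+1.5, 15.4+1.5, 0+9.8] = [31.800,16.900,9.800]
diag = √(19.4²+15.9²+11.9²) = √770.78 = 27.763


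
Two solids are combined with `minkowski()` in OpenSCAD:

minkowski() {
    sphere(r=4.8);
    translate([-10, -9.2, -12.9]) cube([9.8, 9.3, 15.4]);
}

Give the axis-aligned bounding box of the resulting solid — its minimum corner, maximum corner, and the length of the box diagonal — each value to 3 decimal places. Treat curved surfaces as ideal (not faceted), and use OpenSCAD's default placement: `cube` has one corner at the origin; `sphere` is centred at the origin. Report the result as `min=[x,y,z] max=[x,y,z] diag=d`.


min=[-14.800,-14.000,-17.700] max=[4.600,4.900,7.300] diag=36.859

A = translate([-10, -9.2, -12.9]) cube([9.8, 9.3, 15.4]) → bbox [-10,-9.2,-12.9] .. [-0.2,0.1,2.5]
B = sphere(r=4.8) → bbox [-4.8,-4.8,-4.8] .. [4.8,4.8,4.8]
lo = A.lo+B.lo = [-10-4.8, -9.2-4.8, -12.9-4.8] = [-14.800,-14.000,-17.700]
hi = A.hi+B.hi = [-0.2+4.8, 0.1+4.8, 2.5+4.8] = [4.600,4.900,7.300]
diag = √(19.4²+18.9²+25²) = √1358.57 = 36.859


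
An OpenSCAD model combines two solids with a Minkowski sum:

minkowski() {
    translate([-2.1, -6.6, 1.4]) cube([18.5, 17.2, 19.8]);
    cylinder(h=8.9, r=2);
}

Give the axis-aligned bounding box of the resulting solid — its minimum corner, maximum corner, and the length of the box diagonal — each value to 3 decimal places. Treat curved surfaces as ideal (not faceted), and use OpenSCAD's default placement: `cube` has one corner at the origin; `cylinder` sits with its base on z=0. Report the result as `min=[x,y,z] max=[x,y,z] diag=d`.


min=[-4.100,-8.600,1.400] max=[18.400,12.600,30.100] diag=42.183

A = translate([-2.1, -6.6, 1.4]) cube([18.5, 17.2, 19.8]) → bbox [-2.1,-6.6,1.4] .. [16.4,10.6,21.2]
B = cylinder(h=8.9, r=2) → bbox [-2,-2,0] .. [2,2,8.9]
lo = A.lo+B.lo = [-2.1-2, -6.6-2, 1.4+0] = [-4.100,-8.600,1.400]
hi = A.hi+B.hi = [16.4+2, 10.6+2, 21.2+8.9] = [18.400,12.600,30.100]
diag = √(22.5²+21.2²+28.7²) = √1779.38 = 42.183


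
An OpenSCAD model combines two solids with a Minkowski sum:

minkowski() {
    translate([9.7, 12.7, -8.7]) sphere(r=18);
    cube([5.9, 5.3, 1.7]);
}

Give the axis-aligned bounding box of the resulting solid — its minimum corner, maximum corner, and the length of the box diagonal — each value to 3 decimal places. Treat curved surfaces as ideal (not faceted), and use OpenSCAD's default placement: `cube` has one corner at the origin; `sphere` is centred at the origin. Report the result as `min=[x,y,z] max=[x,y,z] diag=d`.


min=[-8.300,-5.300,-26.700] max=[33.600,36.000,11.000] diag=69.876

A = translate([9.7, 12.7, -8.7]) sphere(r=18) → bbox [-8.3,-5.3,-26.7] .. [27.7,30.7,9.3]
B = cube([5.9, 5.3, 1.7]) → bbox [0,0,0] .. [5.9,5.3,1.7]
lo = A.lo+B.lo = [-8.3+0, -5.3+0, -26.7+0] = [-8.300,-5.300,-26.700]
hi = A.hi+B.hi = [27.7+5.9, 30.7+5.3, 9.3+1.7] = [33.600,36.000,11.000]
diag = √(41.9²+41.3²+37.7²) = √4882.59 = 69.876


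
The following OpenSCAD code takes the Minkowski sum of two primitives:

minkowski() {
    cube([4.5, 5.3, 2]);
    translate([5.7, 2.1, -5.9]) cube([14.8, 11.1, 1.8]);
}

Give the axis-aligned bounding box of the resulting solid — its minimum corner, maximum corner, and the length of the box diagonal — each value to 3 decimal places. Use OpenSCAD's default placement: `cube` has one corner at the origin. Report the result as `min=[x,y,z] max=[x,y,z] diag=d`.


A = translate([5.7, 2.1, -5.9]) cube([14.8, 11.1, 1.8]) → bbox [5.7,2.1,-5.9] .. [20.5,13.2,-4.1]
B = cube([4.5, 5.3, 2]) → bbox [0,0,0] .. [4.5,5.3,2]
lo = A.lo+B.lo = [5.7+0, 2.1+0, -5.9+0] = [5.700,2.100,-5.900]
hi = A.hi+B.hi = [20.5+4.5, 13.2+5.3, -4.1+2] = [25.000,18.500,-2.100]
diag = √(19.3²+16.4²+3.8²) = √655.89 = 25.610

min=[5.700,2.100,-5.900] max=[25.000,18.500,-2.100] diag=25.610


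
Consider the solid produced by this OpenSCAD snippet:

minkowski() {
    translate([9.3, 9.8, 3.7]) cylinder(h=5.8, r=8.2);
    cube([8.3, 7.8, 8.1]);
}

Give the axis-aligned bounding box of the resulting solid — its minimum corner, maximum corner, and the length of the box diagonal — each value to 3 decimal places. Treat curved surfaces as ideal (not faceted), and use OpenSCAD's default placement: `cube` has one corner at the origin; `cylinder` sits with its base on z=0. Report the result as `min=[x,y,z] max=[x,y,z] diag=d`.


A = translate([9.3, 9.8, 3.7]) cylinder(h=5.8, r=8.2) → bbox [1.1,1.6,3.7] .. [17.5,18,9.5]
B = cube([8.3, 7.8, 8.1]) → bbox [0,0,0] .. [8.3,7.8,8.1]
lo = A.lo+B.lo = [1.1+0, 1.6+0, 3.7+0] = [1.100,1.600,3.700]
hi = A.hi+B.hi = [17.5+8.3, 18+7.8, 9.5+8.1] = [25.800,25.800,17.600]
diag = √(24.7²+24.2²+13.9²) = √1388.94 = 37.268

min=[1.100,1.600,3.700] max=[25.800,25.800,17.600] diag=37.268
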